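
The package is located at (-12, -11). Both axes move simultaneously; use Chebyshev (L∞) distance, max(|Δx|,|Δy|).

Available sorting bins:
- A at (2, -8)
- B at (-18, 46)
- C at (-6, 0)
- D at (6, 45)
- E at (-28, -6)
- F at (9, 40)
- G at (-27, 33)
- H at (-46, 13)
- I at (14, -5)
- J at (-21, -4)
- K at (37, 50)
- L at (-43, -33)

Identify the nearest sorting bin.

Distances from (-12, -11):
A: max(|14|, |3|) = 14
B: max(|-6|, |57|) = 57
C: max(|6|, |11|) = 11
D: max(|18|, |56|) = 56
E: max(|-16|, |5|) = 16
F: max(|21|, |51|) = 51
G: max(|-15|, |44|) = 44
H: max(|-34|, |24|) = 34
I: max(|26|, |6|) = 26
J: max(|-9|, |7|) = 9
K: max(|49|, |61|) = 61
L: max(|-31|, |-22|) = 31
Minimum: J at 9.

J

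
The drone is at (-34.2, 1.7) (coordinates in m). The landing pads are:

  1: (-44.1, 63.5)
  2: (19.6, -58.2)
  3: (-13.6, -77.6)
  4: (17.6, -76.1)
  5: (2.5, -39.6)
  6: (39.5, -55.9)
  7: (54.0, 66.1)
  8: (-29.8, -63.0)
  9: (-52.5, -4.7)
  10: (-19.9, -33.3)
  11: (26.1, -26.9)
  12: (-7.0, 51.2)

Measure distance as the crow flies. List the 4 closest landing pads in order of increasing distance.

9, 10, 5, 12

Distances from (-34.2, 1.7):
1: √((-9.9)² + (61.8)²) = √(98.0100 + 3819.2400) = 62.59 m
2: √((53.8)² + (-59.9)²) = √(2894.4400 + 3588.0100) = 80.51 m
3: √((20.6)² + (-79.3)²) = √(424.3600 + 6288.4900) = 81.93 m
4: √((51.8)² + (-77.8)²) = √(2683.2400 + 6052.8400) = 93.47 m
5: √((36.7)² + (-41.3)²) = √(1346.8900 + 1705.6900) = 55.25 m
6: √((73.7)² + (-57.6)²) = √(5431.6900 + 3317.7600) = 93.54 m
7: √((88.2)² + (64.4)²) = √(7779.2400 + 4147.3600) = 109.21 m
8: √((4.4)² + (-64.7)²) = √(19.3600 + 4186.0900) = 64.85 m
9: √((-18.3)² + (-6.4)²) = √(334.8900 + 40.9600) = 19.39 m
10: √((14.3)² + (-35.0)²) = √(204.4900 + 1225.0000) = 37.81 m
11: √((60.3)² + (-28.6)²) = √(3636.0900 + 817.9600) = 66.74 m
12: √((27.2)² + (49.5)²) = √(739.8400 + 2450.2500) = 56.48 m
Sorted: 9 (19.39 m) < 10 (37.81 m) < 5 (55.25 m) < 12 (56.48 m) < 1 (62.59 m) < 8 (64.85 m) < …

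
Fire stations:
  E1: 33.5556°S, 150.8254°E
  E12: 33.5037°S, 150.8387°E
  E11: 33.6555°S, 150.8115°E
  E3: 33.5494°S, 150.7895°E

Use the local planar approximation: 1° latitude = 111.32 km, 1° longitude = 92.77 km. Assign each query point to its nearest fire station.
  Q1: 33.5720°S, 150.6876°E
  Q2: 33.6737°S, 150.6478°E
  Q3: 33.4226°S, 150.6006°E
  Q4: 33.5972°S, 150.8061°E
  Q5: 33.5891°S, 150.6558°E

Q1 at 33.5720°S, 150.6876°E:
  E1: 12.9134 km
  E12: 15.9468 km
  E11: 14.7823 km
  E3: 9.7823 km
  → nearest: E3 (9.7823 km)
Q2 at 33.6737°S, 150.6478°E:
  E1: 21.0784 km
  E12: 25.9185 km
  E11: 15.3210 km
  E3: 19.0858 km
  → nearest: E11 (15.3210 km)
Q3 at 33.4226°S, 150.6006°E:
  E1: 25.5758 km
  E12: 23.8623 km
  E11: 32.4804 km
  E3: 22.5021 km
  → nearest: E3 (22.5021 km)
Q4 at 33.5972°S, 150.8061°E:
  E1: 4.9650 km
  E12: 10.8389 km
  E11: 6.5093 km
  E3: 5.5395 km
  → nearest: E1 (4.9650 km)
Q5 at 33.5891°S, 150.6558°E:
  E1: 16.1697 km
  E12: 19.4494 km
  E11: 16.2257 km
  E3: 13.1672 km
  → nearest: E3 (13.1672 km)

Q1→E3; Q2→E11; Q3→E3; Q4→E1; Q5→E3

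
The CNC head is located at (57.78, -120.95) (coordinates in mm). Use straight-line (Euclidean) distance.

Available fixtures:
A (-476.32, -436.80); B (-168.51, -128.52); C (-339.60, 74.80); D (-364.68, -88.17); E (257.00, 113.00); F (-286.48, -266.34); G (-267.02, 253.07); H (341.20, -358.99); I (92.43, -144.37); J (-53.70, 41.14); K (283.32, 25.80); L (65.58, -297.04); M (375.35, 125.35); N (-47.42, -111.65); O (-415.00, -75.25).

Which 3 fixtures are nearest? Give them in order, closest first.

Distances from (57.78, -120.95):
A: √((-534.10)² + (-315.85)²) = √(285262.8100 + 99761.2225) = 620.50 mm
B: √((-226.29)² + (-7.57)²) = √(51207.1641 + 57.3049) = 226.42 mm
C: √((-397.38)² + (195.75)²) = √(157910.8644 + 38318.0625) = 442.98 mm
D: √((-422.46)² + (32.78)²) = √(178472.4516 + 1074.5284) = 423.73 mm
E: √((199.22)² + (233.95)²) = √(39688.6084 + 54732.6025) = 307.28 mm
F: √((-344.26)² + (-145.39)²) = √(118514.9476 + 21138.2521) = 373.70 mm
G: √((-324.80)² + (374.02)²) = √(105495.0400 + 139890.9604) = 495.36 mm
H: √((283.42)² + (-238.04)²) = √(80326.8964 + 56663.0416) = 370.12 mm
I: √((34.65)² + (-23.42)²) = √(1200.6225 + 548.4964) = 41.82 mm
J: √((-111.48)² + (162.09)²) = √(12427.7904 + 26273.1681) = 196.73 mm
K: √((225.54)² + (146.75)²) = √(50868.2916 + 21535.5625) = 269.08 mm
L: √((7.80)² + (-176.09)²) = √(60.8400 + 31007.6881) = 176.26 mm
M: √((317.57)² + (246.30)²) = √(100850.7049 + 60663.6900) = 401.89 mm
N: √((-105.20)² + (9.30)²) = √(11067.0400 + 86.4900) = 105.61 mm
O: √((-472.78)² + (45.70)²) = √(223520.9284 + 2088.4900) = 474.98 mm
Sorted: I (41.82 mm) < N (105.61 mm) < L (176.26 mm) < J (196.73 mm) < B (226.42 mm) < …

I, N, L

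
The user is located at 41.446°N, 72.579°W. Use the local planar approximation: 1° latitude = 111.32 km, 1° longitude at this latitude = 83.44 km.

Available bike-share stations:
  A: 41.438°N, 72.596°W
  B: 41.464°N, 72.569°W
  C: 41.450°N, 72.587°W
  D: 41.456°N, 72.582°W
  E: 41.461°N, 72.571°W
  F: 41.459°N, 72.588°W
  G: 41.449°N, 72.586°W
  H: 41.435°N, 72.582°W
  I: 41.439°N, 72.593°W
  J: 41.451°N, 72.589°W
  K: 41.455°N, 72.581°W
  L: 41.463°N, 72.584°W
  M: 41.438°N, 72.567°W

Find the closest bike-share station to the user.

Distances from 41.446°N, 72.579°W:
A: 1.675 km
B: 2.171 km
C: 0.802 km
D: 1.141 km
E: 1.798 km
F: 1.630 km
G: 0.673 km
H: 1.250 km
I: 1.404 km
J: 1.003 km
K: 1.016 km
L: 1.938 km
M: 1.340 km
Minimum: G at 0.673 km.

G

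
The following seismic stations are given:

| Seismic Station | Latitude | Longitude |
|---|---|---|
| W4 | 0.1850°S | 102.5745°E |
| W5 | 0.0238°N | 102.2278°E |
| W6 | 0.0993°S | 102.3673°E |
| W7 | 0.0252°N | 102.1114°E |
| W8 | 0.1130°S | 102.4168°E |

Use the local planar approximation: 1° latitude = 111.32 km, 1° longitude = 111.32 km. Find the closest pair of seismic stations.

Pairwise distances:
W6–W8: 5.7175 km
W5–W7: 12.9586 km
W4–W8: 19.2983 km
W5–W6: 20.7109 km
W4–W6: 24.9606 km
W5–W8: 25.9725 km
W6–W7: 31.6793 km
W7–W8: 37.3160 km
W4–W5: 45.0534 km
W4–W7: 56.6143 km
Closest pair: W6–W8 at 5.7175 km.

W6 and W8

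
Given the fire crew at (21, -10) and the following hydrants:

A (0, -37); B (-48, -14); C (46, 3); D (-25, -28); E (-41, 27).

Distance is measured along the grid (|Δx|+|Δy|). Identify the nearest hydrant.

C

Distances from (21, -10):
A: 48
B: 73
C: 38
D: 64
E: 99
Minimum: C at 38.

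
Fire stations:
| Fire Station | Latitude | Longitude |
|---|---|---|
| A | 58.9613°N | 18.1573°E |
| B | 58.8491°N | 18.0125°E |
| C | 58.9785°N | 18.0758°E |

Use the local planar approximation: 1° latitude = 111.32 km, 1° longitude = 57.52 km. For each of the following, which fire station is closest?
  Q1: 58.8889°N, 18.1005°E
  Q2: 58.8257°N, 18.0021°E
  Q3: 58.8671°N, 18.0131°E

Q1→B; Q2→B; Q3→B

Q1 at 58.8889°N, 18.1005°E:
  A: √((0.0724·111.32)² + (0.0568·57.52)²) = √(64.956636 + 10.674178) = 8.6966 km
  B: √((-0.0398·111.32)² + (-0.0880·57.52)²) = √(19.629649 + 25.621414) = 6.7269 km
  C: √((0.0896·111.32)² + (-0.0247·57.52)²) = √(99.486102 + 2.018514) = 10.0749 km
  → nearest: B (6.7269 km)
Q2 at 58.8257°N, 18.0021°E:
  A: √((0.1356·111.32)² + (0.1552·57.52)²) = √(227.858783 + 79.693186) = 17.5372 km
  B: √((0.0234·111.32)² + (0.0104·57.52)²) = √(6.785441 + 0.357853) = 2.6727 km
  C: √((0.1528·111.32)² + (0.0737·57.52)²) = √(289.329758 + 17.971020) = 17.5300 km
  → nearest: B (2.6727 km)
Q3 at 58.8671°N, 18.0131°E:
  A: √((0.0942·111.32)² + (0.1442·57.52)²) = √(109.963410 + 68.796806) = 13.3701 km
  B: √((-0.0180·111.32)² + (-0.0006·57.52)²) = √(4.015054 + 0.001191) = 2.0041 km
  C: √((0.1114·111.32)² + (0.0627·57.52)²) = √(153.785991 + 13.006871) = 12.9148 km
  → nearest: B (2.0041 km)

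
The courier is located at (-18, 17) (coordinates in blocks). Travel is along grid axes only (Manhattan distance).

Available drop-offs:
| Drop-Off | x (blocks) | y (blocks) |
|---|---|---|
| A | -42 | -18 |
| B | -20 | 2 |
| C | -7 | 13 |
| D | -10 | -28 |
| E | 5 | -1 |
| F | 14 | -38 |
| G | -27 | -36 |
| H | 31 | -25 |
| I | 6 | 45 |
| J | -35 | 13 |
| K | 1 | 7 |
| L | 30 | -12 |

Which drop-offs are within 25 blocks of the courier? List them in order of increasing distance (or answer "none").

C, B, J

Distances from (-18, 17):
A: |-24| + |-35| = 24 + 35 = 59 blocks
B: |-2| + |-15| = 2 + 15 = 17 blocks
C: |11| + |-4| = 11 + 4 = 15 blocks
D: |8| + |-45| = 8 + 45 = 53 blocks
E: |23| + |-18| = 23 + 18 = 41 blocks
F: |32| + |-55| = 32 + 55 = 87 blocks
G: |-9| + |-53| = 9 + 53 = 62 blocks
H: |49| + |-42| = 49 + 42 = 91 blocks
I: |24| + |28| = 24 + 28 = 52 blocks
J: |-17| + |-4| = 17 + 4 = 21 blocks
K: |19| + |-10| = 19 + 10 = 29 blocks
L: |48| + |-29| = 48 + 29 = 77 blocks
Threshold 25 blocks: C (15 blocks), B (17 blocks), J (21 blocks) are within range.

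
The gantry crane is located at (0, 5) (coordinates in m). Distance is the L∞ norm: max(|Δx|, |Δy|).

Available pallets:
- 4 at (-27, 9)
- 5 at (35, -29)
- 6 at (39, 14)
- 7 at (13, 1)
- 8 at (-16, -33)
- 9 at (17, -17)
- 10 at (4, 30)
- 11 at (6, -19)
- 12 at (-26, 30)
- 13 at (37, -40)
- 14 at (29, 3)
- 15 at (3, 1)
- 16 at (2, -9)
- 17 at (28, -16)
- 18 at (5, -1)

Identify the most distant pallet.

Distances from (0, 5):
4: max(|-27|, |4|) = 27 m
5: max(|35|, |-34|) = 35 m
6: max(|39|, |9|) = 39 m
7: max(|13|, |-4|) = 13 m
8: max(|-16|, |-38|) = 38 m
9: max(|17|, |-22|) = 22 m
10: max(|4|, |25|) = 25 m
11: max(|6|, |-24|) = 24 m
12: max(|-26|, |25|) = 26 m
13: max(|37|, |-45|) = 45 m
14: max(|29|, |-2|) = 29 m
15: max(|3|, |-4|) = 4 m
16: max(|2|, |-14|) = 14 m
17: max(|28|, |-21|) = 28 m
18: max(|5|, |-6|) = 6 m
Maximum: 13 at 45 m.

13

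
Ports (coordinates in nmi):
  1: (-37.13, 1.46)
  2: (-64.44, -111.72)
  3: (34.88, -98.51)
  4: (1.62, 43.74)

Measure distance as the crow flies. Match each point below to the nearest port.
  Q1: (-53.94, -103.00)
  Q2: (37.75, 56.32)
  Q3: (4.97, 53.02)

Q1→2; Q2→4; Q3→4

Q1 at (-53.94, -103.00):
  1: √((16.81)² + (104.46)²) = √(282.5761 + 10911.8916) = 105.80 nmi
  2: √((-10.50)² + (-8.72)²) = √(110.2500 + 76.0384) = 13.65 nmi
  3: √((88.82)² + (4.49)²) = √(7888.9924 + 20.1601) = 88.93 nmi
  4: √((55.56)² + (146.74)²) = √(3086.9136 + 21532.6276) = 156.91 nmi
  → nearest: 2 (13.65 nmi)
Q2 at (37.75, 56.32):
  1: √((-74.88)² + (-54.86)²) = √(5607.0144 + 3009.6196) = 92.83 nmi
  2: √((-102.19)² + (-168.04)²) = √(10442.7961 + 28237.4416) = 196.67 nmi
  3: √((-2.87)² + (-154.83)²) = √(8.2369 + 23972.3289) = 154.86 nmi
  4: √((-36.13)² + (-12.58)²) = √(1305.3769 + 158.2564) = 38.26 nmi
  → nearest: 4 (38.26 nmi)
Q3 at (4.97, 53.02):
  1: √((-42.10)² + (-51.56)²) = √(1772.4100 + 2658.4336) = 66.56 nmi
  2: √((-69.41)² + (-164.74)²) = √(4817.7481 + 27139.2676) = 178.77 nmi
  3: √((29.91)² + (-151.53)²) = √(894.6081 + 22961.3409) = 154.45 nmi
  4: √((-3.35)² + (-9.28)²) = √(11.2225 + 86.1184) = 9.87 nmi
  → nearest: 4 (9.87 nmi)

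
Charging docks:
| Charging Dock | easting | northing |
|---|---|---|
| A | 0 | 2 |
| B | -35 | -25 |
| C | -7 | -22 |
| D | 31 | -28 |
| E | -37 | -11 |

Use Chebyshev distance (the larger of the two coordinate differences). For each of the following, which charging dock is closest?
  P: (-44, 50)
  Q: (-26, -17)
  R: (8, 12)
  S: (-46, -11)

P at (-44, 50):
  A: 48
  B: 75
  C: 72
  D: 78
  E: 61
  → nearest: A (48)
Q at (-26, -17):
  A: 26
  B: 9
  C: 19
  D: 57
  E: 11
  → nearest: B (9)
R at (8, 12):
  A: 10
  B: 43
  C: 34
  D: 40
  E: 45
  → nearest: A (10)
S at (-46, -11):
  A: 46
  B: 14
  C: 39
  D: 77
  E: 9
  → nearest: E (9)

P→A; Q→B; R→A; S→E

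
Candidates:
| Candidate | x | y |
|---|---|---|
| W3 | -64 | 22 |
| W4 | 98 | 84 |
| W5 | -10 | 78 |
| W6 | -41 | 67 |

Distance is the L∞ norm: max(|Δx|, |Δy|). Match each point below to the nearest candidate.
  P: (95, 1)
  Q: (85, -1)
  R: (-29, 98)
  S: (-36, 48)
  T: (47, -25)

P→W4; Q→W4; R→W5; S→W6; T→W6

P at (95, 1):
  W3: max(|-159|, |21|) = 159
  W4: max(|3|, |83|) = 83
  W5: max(|-105|, |77|) = 105
  W6: max(|-136|, |66|) = 136
  → nearest: W4 (83)
Q at (85, -1):
  W3: max(|-149|, |23|) = 149
  W4: max(|13|, |85|) = 85
  W5: max(|-95|, |79|) = 95
  W6: max(|-126|, |68|) = 126
  → nearest: W4 (85)
R at (-29, 98):
  W3: max(|-35|, |-76|) = 76
  W4: max(|127|, |-14|) = 127
  W5: max(|19|, |-20|) = 20
  W6: max(|-12|, |-31|) = 31
  → nearest: W5 (20)
S at (-36, 48):
  W3: max(|-28|, |-26|) = 28
  W4: max(|134|, |36|) = 134
  W5: max(|26|, |30|) = 30
  W6: max(|-5|, |19|) = 19
  → nearest: W6 (19)
T at (47, -25):
  W3: max(|-111|, |47|) = 111
  W4: max(|51|, |109|) = 109
  W5: max(|-57|, |103|) = 103
  W6: max(|-88|, |92|) = 92
  → nearest: W6 (92)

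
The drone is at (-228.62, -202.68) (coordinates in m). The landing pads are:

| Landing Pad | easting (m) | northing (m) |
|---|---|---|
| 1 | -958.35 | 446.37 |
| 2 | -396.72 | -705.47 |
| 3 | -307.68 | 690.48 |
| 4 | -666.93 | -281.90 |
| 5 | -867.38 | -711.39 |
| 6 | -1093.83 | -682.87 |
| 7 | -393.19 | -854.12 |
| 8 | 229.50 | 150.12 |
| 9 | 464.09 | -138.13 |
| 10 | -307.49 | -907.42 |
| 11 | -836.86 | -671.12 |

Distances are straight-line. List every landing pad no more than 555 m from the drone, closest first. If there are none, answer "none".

Distances from (-228.62, -202.68):
1: √((-729.73)² + (649.05)²) = √(532505.8729 + 421265.9025) = 976.61 m
2: √((-168.10)² + (-502.79)²) = √(28257.6100 + 252797.7841) = 530.15 m
3: √((-79.06)² + (893.16)²) = √(6250.4836 + 797734.7856) = 896.65 m
4: √((-438.31)² + (-79.22)²) = √(192115.6561 + 6275.8084) = 445.41 m
5: √((-638.76)² + (-508.71)²) = √(408014.3376 + 258785.8641) = 816.58 m
6: √((-865.21)² + (-480.19)²) = √(748588.3441 + 230582.4361) = 989.53 m
7: √((-164.57)² + (-651.44)²) = √(27083.2849 + 424374.0736) = 671.91 m
8: √((458.12)² + (352.80)²) = √(209873.9344 + 124467.8400) = 578.22 m
9: √((692.71)² + (64.55)²) = √(479847.1441 + 4166.7025) = 695.71 m
10: √((-78.87)² + (-704.74)²) = √(6220.4769 + 496658.4676) = 709.14 m
11: √((-608.24)² + (-468.44)²) = √(369955.8976 + 219436.0336) = 767.72 m
Threshold 555 m: 4 (445.41 m), 2 (530.15 m) are within range.

4, 2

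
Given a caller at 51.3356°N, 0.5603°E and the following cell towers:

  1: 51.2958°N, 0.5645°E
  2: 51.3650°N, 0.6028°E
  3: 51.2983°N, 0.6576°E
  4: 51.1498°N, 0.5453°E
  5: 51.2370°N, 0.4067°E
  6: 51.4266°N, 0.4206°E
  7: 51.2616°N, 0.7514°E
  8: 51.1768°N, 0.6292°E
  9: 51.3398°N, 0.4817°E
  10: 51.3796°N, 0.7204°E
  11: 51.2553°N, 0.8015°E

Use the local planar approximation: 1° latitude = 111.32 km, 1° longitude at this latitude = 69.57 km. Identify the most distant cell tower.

4

Distances from 51.3356°N, 0.5603°E:
1: 4.4402 km
2: 4.4106 km
3: 7.9412 km
4: 20.7096 km
5: 15.3188 km
6: 14.0384 km
7: 15.6401 km
8: 18.3160 km
9: 5.4882 km
10: 12.1676 km
11: 19.0127 km
Maximum: 4 at 20.7096 km.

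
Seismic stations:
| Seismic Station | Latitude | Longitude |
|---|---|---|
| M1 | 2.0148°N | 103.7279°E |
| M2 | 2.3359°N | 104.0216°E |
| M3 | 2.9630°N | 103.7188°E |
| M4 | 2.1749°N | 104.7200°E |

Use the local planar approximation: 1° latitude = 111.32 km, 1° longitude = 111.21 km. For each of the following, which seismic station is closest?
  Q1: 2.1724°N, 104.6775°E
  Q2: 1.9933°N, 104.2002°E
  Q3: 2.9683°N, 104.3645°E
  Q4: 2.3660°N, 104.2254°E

Q1→M4; Q2→M2; Q3→M3; Q4→M2

Q1 at 2.1724°N, 104.6775°E:
  M1: √((-0.1576·111.32)² + (-0.9496·111.21)²) = √(307.793059 + 11152.419404) = 107.0524 km
  M2: √((0.1635·111.32)² + (-0.6559·111.21)²) = √(331.269849 + 5320.628584) = 75.1791 km
  M3: √((0.7906·111.32)² + (-0.9587·111.21)²) = √(7745.688284 + 11367.190446) = 138.2493 km
  M4: √((0.0025·111.32)² + (0.0425·111.21)²) = √(0.077451 + 22.339093) = 4.7346 km
  → nearest: M4 (4.7346 km)
Q2 at 1.9933°N, 104.2002°E:
  M1: √((0.0215·111.32)² + (-0.4723·111.21)²) = √(5.728268 + 2758.821314) = 52.5790 km
  M2: √((0.3426·111.32)² + (-0.1786·111.21)²) = √(1454.524740 + 394.503255) = 43.0003 km
  M3: √((0.9697·111.32)² + (-0.4814·111.21)²) = √(11652.555673 + 2866.156190) = 120.4936 km
  M4: √((0.1816·111.32)² + (0.5198·111.21)²) = √(408.675012 + 3341.644393) = 61.2399 km
  → nearest: M2 (43.0003 km)
Q3 at 2.9683°N, 104.3645°E:
  M1: √((-0.9535·111.32)² + (-0.6366·111.21)²) = √(11266.468067 + 5012.114111) = 127.5875 km
  M2: √((-0.6324·111.32)² + (-0.3429·111.21)²) = √(4955.986536 + 1454.195016) = 80.0636 km
  M3: √((-0.0053·111.32)² + (-0.6457·111.21)²) = √(0.348095 + 5156.431518) = 71.8107 km
  M4: √((-0.7934·111.32)² + (0.3555·111.21)²) = √(7800.649914 + 1563.028481) = 96.7661 km
  → nearest: M3 (71.8107 km)
Q4 at 2.3660°N, 104.2254°E:
  M1: √((-0.3512·111.32)² + (-0.4975·111.21)²) = √(1528.464688 + 3061.074163) = 67.7461 km
  M2: √((-0.0301·111.32)² + (-0.2038·111.21)²) = √(11.227405 + 513.684003) = 22.9109 km
  M3: √((0.5970·111.32)² + (-0.5066·111.21)²) = √(4416.671081 + 3174.081344) = 87.1249 km
  M4: √((-0.1911·111.32)² + (0.4946·111.21)²) = √(452.551251 + 3025.491280) = 58.9749 km
  → nearest: M2 (22.9109 km)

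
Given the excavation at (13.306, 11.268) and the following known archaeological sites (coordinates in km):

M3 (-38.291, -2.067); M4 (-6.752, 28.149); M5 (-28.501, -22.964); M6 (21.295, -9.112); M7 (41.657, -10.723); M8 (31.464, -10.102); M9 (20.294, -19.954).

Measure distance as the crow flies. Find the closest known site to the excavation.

Distances from (13.306, 11.268):
M3: √((-51.597)² + (-13.335)²) = √(2662.25041 + 177.82223) = 53.292 km
M4: √((-20.058)² + (16.881)²) = √(402.32336 + 284.96816) = 26.216 km
M5: √((-41.807)² + (-34.232)²) = √(1747.82525 + 1171.82982) = 54.034 km
M6: √((7.989)² + (-20.380)²) = √(63.82412 + 415.34440) = 21.890 km
M7: √((28.351)² + (-21.991)²) = √(803.77920 + 483.60408) = 35.880 km
M8: √((18.158)² + (-21.370)²) = √(329.71296 + 456.67690) = 28.043 km
M9: √((6.988)² + (-31.222)²) = √(48.83214 + 974.81328) = 31.994 km
Minimum: M6 at 21.890 km.

M6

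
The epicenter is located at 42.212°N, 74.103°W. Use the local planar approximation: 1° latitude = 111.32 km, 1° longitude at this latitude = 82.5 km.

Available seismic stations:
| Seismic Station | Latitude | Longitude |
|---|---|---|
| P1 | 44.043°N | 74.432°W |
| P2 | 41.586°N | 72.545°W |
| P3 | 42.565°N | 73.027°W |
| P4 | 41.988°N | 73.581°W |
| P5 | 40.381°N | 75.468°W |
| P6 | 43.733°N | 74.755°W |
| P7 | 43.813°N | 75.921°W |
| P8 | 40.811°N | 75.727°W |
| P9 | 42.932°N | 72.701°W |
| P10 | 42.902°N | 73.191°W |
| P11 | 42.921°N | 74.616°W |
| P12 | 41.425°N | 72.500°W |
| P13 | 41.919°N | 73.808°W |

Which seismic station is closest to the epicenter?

Distances from 42.212°N, 74.103°W:
P1: √((1.831·111.32)² + (-0.329·82.5)²) = √(41545.41332 + 736.71531) = 205.626 km
P2: √((-0.626·111.32)² + (1.558·82.5)²) = √(4856.18320 + 16521.24622) = 146.210 km
P3: √((0.353·111.32)² + (1.076·82.5)²) = √(1544.17247 + 7880.11290) = 97.079 km
P4: √((-0.224·111.32)² + (0.522·82.5)²) = √(621.78814 + 1854.59422) = 49.763 km
P5: √((-1.831·111.32)² + (-1.365·82.5)²) = √(41545.41332 + 12681.57516) = 232.867 km
P6: √((1.521·111.32)² + (-0.652·82.5)²) = √(28668.49031 + 2893.36410) = 177.657 km
P7: √((1.601·111.32)² + (-1.818·82.5)²) = √(31763.55179 + 22495.50023) = 232.936 km
P8: √((-1.401·111.32)² + (-1.624·82.5)²) = √(24323.30949 + 17950.64040) = 205.606 km
P9: √((0.720·111.32)² + (1.402·82.5)²) = √(6424.08662 + 13378.39223) = 140.721 km
P10: √((0.690·111.32)² + (0.912·82.5)²) = √(5899.89900 + 5661.05760) = 107.522 km
P11: √((0.709·111.32)² + (-0.513·82.5)²) = √(6229.29453 + 1791.19401) = 89.557 km
P12: √((-0.787·111.32)² + (1.603·82.5)²) = √(7675.30885 + 17489.40126) = 158.634 km
P13: √((-0.293·111.32)² + (0.295·82.5)²) = √(1063.85303 + 592.31391) = 40.696 km
Minimum: P13 at 40.696 km.

P13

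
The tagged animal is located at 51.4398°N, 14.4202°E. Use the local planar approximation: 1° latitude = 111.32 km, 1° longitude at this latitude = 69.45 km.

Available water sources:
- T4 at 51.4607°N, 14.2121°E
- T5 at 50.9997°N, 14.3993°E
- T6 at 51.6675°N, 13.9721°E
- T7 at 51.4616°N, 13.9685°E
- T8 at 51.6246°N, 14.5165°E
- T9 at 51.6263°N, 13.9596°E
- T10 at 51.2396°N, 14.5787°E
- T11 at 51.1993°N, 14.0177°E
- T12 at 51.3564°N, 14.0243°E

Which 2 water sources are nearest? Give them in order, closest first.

T4, T8

Distances from 51.4398°N, 14.4202°E:
T4: √((0.0209·111.32)² + (-0.2081·69.45)²) = √(5.413012 + 208.876057) = 14.6386 km
T5: √((-0.4401·111.32)² + (-0.0209·69.45)²) = √(2400.209401 + 2.106867) = 49.0134 km
T6: √((0.2277·111.32)² + (-0.4481·69.45)²) = √(642.499001 + 968.488321) = 40.1371 km
T7: √((0.0218·111.32)² + (-0.4517·69.45)²) = √(5.889242 + 984.112348) = 31.4643 km
T8: √((0.1848·111.32)² + (0.0963·69.45)²) = √(423.204551 + 44.729812) = 21.6318 km
T9: √((0.1865·111.32)² + (-0.4606·69.45)²) = √(431.026595 + 1023.275008) = 38.1353 km
T10: √((-0.2002·111.32)² + (0.1585·69.45)²) = √(496.677563 + 121.172211) = 24.8566 km
T11: √((-0.2405·111.32)² + (-0.4025·69.45)²) = √(716.764614 + 781.405151) = 38.7062 km
T12: √((-0.0834·111.32)² + (-0.3959·69.45)²) = √(86.194290 + 755.989048) = 29.0204 km
Sorted: T4 (14.6386 km) < T8 (21.6318 km) < T10 (24.8566 km) < T12 (29.0204 km) < …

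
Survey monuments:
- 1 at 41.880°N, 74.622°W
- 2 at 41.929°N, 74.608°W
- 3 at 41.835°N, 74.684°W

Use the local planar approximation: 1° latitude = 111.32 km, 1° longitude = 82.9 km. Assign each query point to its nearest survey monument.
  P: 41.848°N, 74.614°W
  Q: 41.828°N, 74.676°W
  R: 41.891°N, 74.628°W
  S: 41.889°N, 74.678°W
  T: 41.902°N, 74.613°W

P→1; Q→3; R→1; S→1; T→1

P at 41.848°N, 74.614°W:
  1: 3.623 km
  2: 9.031 km
  3: 5.981 km
  → nearest: 1 (3.623 km)
Q at 41.828°N, 74.676°W:
  1: 7.318 km
  2: 12.577 km
  3: 1.023 km
  → nearest: 3 (1.023 km)
R at 41.891°N, 74.628°W:
  1: 1.322 km
  2: 4.543 km
  3: 7.773 km
  → nearest: 1 (1.322 km)
S at 41.889°N, 74.678°W:
  1: 4.749 km
  2: 7.315 km
  3: 6.032 km
  → nearest: 1 (4.749 km)
T at 41.902°N, 74.613°W:
  1: 2.560 km
  2: 3.034 km
  3: 9.501 km
  → nearest: 1 (2.560 km)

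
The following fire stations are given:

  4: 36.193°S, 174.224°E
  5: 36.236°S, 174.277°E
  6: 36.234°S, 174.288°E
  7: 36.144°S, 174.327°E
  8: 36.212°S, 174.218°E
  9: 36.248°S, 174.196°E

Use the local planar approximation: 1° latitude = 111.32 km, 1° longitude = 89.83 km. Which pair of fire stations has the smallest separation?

Pairwise distances:
5–6: 1.013 km
4–8: 2.183 km
8–9: 4.468 km
5–8: 5.935 km
4–9: 6.619 km
6–8: 6.748 km
4–5: 6.751 km
4–6: 7.341 km
5–9: 7.398 km
6–9: 8.410 km
6–7: 10.614 km
4–7: 10.741 km
5–7: 11.183 km
7–8: 12.376 km
7–9: 16.508 km
Closest pair: 5–6 at 1.013 km.

5 and 6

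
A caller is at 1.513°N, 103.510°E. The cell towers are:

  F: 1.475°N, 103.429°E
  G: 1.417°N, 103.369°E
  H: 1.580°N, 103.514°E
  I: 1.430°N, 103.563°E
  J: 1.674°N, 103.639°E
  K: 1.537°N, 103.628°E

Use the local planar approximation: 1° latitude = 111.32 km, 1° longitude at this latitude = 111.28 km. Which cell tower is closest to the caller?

Distances from 1.513°N, 103.510°E:
F: √((-0.038·111.32)² + (-0.081·111.28)²) = √(17.89425 + 81.24643) = 9.957 km
G: √((-0.096·111.32)² + (-0.141·111.28)²) = √(114.20598 + 246.19116) = 18.984 km
H: √((0.067·111.32)² + (0.004·111.28)²) = √(55.62833 + 0.19813) = 7.472 km
I: √((-0.083·111.32)² + (0.053·111.28)²) = √(85.36947 + 34.78452) = 10.961 km
J: √((0.161·111.32)² + (0.129·111.28)²) = √(321.21672 + 206.06947) = 22.963 km
K: √((0.024·111.32)² + (0.118·111.28)²) = √(7.13787 + 172.42421) = 13.400 km
Minimum: H at 7.472 km.

H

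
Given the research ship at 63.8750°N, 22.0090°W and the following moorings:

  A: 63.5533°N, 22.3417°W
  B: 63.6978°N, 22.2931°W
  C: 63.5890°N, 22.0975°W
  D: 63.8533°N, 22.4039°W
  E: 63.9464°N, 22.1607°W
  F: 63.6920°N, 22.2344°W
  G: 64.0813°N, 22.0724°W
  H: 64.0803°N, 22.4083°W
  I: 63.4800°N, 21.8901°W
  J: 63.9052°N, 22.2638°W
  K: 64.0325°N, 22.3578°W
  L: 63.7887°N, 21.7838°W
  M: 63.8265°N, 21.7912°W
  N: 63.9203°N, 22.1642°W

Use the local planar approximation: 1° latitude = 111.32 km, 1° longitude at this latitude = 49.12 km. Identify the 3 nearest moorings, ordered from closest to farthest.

N, E, M

Distances from 63.8750°N, 22.0090°W:
A: 39.3642 km
B: 24.1631 km
C: 32.1329 km
D: 19.5473 km
E: 10.8949 km
F: 23.1858 km
G: 23.1755 km
H: 30.1164 km
I: 44.3576 km
J: 12.9594 km
K: 24.5142 km
L: 14.6512 km
M: 11.9835 km
N: 9.1404 km
Sorted: N (9.1404 km) < E (10.8949 km) < M (11.9835 km) < J (12.9594 km) < L (14.6512 km) < …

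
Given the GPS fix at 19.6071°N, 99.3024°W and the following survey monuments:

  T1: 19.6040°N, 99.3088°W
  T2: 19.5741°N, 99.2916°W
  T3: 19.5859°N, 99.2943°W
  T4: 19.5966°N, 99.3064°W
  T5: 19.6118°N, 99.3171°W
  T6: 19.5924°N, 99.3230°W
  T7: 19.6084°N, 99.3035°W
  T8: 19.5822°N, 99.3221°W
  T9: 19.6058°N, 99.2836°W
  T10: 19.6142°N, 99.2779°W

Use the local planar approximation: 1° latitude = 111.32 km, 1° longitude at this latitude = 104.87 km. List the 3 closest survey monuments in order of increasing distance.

Distances from 19.6071°N, 99.3024°W:
T1: √((-0.0031·111.32)² + (-0.0064·104.87)²) = √(0.119088 + 0.450466) = 0.7547 km
T2: √((-0.0330·111.32)² + (0.0108·104.87)²) = √(13.495043 + 1.282774) = 3.8442 km
T3: √((-0.0212·111.32)² + (0.0081·104.87)²) = √(5.569524 + 0.721560) = 2.5082 km
T4: √((-0.0105·111.32)² + (-0.0040·104.87)²) = √(1.366234 + 0.175963) = 1.2419 km
T5: √((0.0047·111.32)² + (-0.0147·104.87)²) = √(0.273742 + 2.376497) = 1.6280 km
T6: √((-0.0147·111.32)² + (-0.0206·104.87)²) = √(2.677818 + 4.666991) = 2.7101 km
T7: √((0.0013·111.32)² + (-0.0011·104.87)²) = √(0.020943 + 0.013307) = 0.1851 km
T8: √((-0.0249·111.32)² + (-0.0197·104.87)²) = √(7.683252 + 4.268104) = 3.4571 km
T9: √((-0.0013·111.32)² + (0.0188·104.87)²) = √(0.020943 + 3.887033) = 1.9769 km
T10: √((0.0071·111.32)² + (0.0245·104.87)²) = √(0.624688 + 6.601380) = 2.6881 km
Sorted: T7 (0.1851 km) < T1 (0.7547 km) < T4 (1.2419 km) < T5 (1.6280 km) < T9 (1.9769 km) < …

T7, T1, T4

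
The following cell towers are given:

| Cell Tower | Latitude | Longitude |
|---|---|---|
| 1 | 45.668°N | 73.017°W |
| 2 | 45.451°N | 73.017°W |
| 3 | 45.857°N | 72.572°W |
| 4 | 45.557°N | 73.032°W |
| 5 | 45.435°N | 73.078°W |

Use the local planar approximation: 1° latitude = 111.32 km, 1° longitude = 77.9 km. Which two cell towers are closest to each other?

2 and 5

Pairwise distances:
1–2: √((-0.217·111.32)² + (0.000·77.9)²) = √(583.53359 + 0.00000) = 24.156 km
1–3: √((0.189·111.32)² + (0.445·77.9)²) = √(442.65972 + 1201.69689) = 40.551 km
1–4: √((-0.111·111.32)² + (-0.015·77.9)²) = √(152.68359 + 1.36539) = 12.412 km
1–5: √((-0.233·111.32)² + (-0.061·77.9)²) = √(672.75702 + 22.58055) = 26.369 km
2–3: √((0.406·111.32)² + (0.445·77.9)²) = √(2042.67118 + 1201.69689) = 56.959 km
2–4: √((0.106·111.32)² + (-0.015·77.9)²) = √(139.23811 + 1.36539) = 11.858 km
2–5: √((-0.016·111.32)² + (-0.061·77.9)²) = √(3.17239 + 22.58055) = 5.075 km
3–4: √((-0.300·111.32)² + (-0.460·77.9)²) = √(1115.29282 + 1284.07556) = 48.983 km
3–5: √((-0.422·111.32)² + (-0.506·77.9)²) = √(2206.84229 + 1553.73142) = 61.324 km
4–5: √((-0.122·111.32)² + (-0.046·77.9)²) = √(184.44465 + 12.84076) = 14.046 km
Closest pair: 2–5 at 5.075 km.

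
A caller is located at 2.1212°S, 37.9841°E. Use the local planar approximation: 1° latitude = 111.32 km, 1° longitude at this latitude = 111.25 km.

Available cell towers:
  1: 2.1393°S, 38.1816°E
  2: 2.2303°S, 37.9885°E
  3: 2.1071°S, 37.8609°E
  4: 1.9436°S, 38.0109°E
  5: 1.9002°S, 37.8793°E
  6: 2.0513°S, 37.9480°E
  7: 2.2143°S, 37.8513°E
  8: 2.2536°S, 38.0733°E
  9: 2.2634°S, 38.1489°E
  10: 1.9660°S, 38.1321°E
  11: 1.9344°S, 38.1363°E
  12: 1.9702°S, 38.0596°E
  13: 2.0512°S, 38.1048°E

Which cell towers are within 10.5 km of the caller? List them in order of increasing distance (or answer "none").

Distances from 2.1212°S, 37.9841°E:
1: 22.0641 km
2: 12.1549 km
3: 13.7956 km
4: 19.9940 km
5: 27.2246 km
6: 8.7566 km
7: 18.0466 km
8: 17.7681 km
9: 24.2222 km
10: 23.8660 km
11: 26.8163 km
12: 18.7910 km
13: 15.5251 km
Threshold 10.5 km: 6 (8.7566 km) is within range.

6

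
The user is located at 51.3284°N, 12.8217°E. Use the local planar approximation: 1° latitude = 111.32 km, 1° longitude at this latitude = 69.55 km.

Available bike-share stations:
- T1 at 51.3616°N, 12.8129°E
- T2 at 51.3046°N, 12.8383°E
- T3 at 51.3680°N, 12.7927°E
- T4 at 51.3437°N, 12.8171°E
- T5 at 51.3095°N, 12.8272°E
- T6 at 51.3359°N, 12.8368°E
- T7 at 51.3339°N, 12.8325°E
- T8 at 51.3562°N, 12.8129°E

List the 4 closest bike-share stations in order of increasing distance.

T7, T6, T4, T5

Distances from 51.3284°N, 12.8217°E:
T1: √((0.0332·111.32)² + (-0.0088·69.55)²) = √(13.659115 + 0.374593) = 3.7462 km
T2: √((-0.0238·111.32)² + (0.0166·69.55)²) = √(7.019405 + 1.332940) = 2.8900 km
T3: √((0.0396·111.32)² + (-0.0290·69.55)²) = √(19.432862 + 4.068087) = 4.8478 km
T4: √((0.0153·111.32)² + (-0.0046·69.55)²) = √(2.900877 + 0.102355) = 1.7330 km
T5: √((-0.0189·111.32)² + (0.0055·69.55)²) = √(4.426597 + 0.146325) = 2.1384 km
T6: √((0.0075·111.32)² + (0.0151·69.55)²) = √(0.697058 + 1.102931) = 1.3416 km
T7: √((0.0055·111.32)² + (0.0108·69.55)²) = √(0.374862 + 0.564211) = 0.9691 km
T8: √((0.0278·111.32)² + (-0.0088·69.55)²) = √(9.577143 + 0.374593) = 3.1546 km
Sorted: T7 (0.9691 km) < T6 (1.3416 km) < T4 (1.7330 km) < T5 (2.1384 km) < T2 (2.8900 km) < T8 (3.1546 km) < …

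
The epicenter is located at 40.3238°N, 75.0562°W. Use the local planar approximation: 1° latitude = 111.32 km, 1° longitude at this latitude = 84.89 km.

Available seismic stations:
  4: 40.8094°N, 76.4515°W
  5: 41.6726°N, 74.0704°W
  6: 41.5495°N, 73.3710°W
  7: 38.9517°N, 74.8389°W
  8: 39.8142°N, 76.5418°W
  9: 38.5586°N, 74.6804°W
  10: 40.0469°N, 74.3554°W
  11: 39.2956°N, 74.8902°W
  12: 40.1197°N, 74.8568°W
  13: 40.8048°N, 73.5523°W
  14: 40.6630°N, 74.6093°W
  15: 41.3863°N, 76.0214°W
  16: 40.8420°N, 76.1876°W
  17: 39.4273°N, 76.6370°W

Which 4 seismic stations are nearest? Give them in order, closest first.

12, 14, 10, 16

Distances from 40.3238°N, 75.0562°W:
4: √((0.4856·111.32)² + (-1.3953·84.89)²) = √(2922.158384 + 14029.695836) = 130.1993 km
5: √((1.3488·111.32)² + (0.9858·84.89)²) = √(22544.546827 + 7003.105917) = 171.8943 km
6: √((1.2257·111.32)² + (1.6852·84.89)²) = √(18617.217285 + 20465.198815) = 197.6927 km
7: √((-1.3721·111.32)² + (0.2173·84.89)²) = √(23330.171107 + 340.276941) = 153.8520 km
8: √((-0.5096·111.32)² + (-1.4856·84.89)²) = √(3218.142227 + 15904.383843) = 138.2842 km
9: √((-1.7652·111.32)² + (0.3758·84.89)²) = √(38613.061156 + 1017.716038) = 199.0748 km
10: √((-0.2769·111.32)² + (0.7008·84.89)²) = √(950.150293 + 3539.168611) = 67.0024 km
11: √((-1.0282·111.32)² + (0.1660·84.89)²) = √(13100.913959 + 198.577136) = 115.3234 km
12: √((-0.2041·111.32)² + (0.1994·84.89)²) = √(516.217121 + 286.525563) = 28.3327 km
13: √((0.4810·111.32)² + (1.5039·84.89)²) = √(2867.058458 + 16298.625685) = 138.4402 km
14: √((0.3392·111.32)² + (0.4469·84.89)²) = √(1425.798267 + 1439.241842) = 53.5261 km
15: √((1.0625·111.32)² + (-0.9652·84.89)²) = √(13989.567006 + 6713.479910) = 143.8855 km
16: √((0.5182·111.32)² + (-1.1314·84.89)²) = √(3327.677365 + 9224.554816) = 112.0367 km
17: √((-0.8965·111.32)² + (-1.5808·84.89)²) = √(9959.716651 + 18008.059695) = 167.2357 km
Sorted: 12 (28.3327 km) < 14 (53.5261 km) < 10 (67.0024 km) < 16 (112.0367 km) < 11 (115.3234 km) < 4 (130.1993 km) < …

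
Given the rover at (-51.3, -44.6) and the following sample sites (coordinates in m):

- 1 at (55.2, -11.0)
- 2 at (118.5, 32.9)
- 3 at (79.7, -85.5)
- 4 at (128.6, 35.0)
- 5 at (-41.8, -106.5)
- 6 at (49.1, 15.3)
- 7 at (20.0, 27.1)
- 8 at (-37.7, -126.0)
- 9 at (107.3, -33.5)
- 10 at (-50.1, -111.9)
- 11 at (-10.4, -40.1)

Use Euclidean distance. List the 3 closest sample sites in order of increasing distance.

11, 5, 10

Distances from (-51.3, -44.6):
1: √((106.5)² + (33.6)²) = √(11342.250 + 1128.960) = 111.7 m
2: √((169.8)² + (77.5)²) = √(28832.040 + 6006.250) = 186.7 m
3: √((131.0)² + (-40.9)²) = √(17161.000 + 1672.810) = 137.2 m
4: √((179.9)² + (79.6)²) = √(32364.010 + 6336.160) = 196.7 m
5: √((9.5)² + (-61.9)²) = √(90.250 + 3831.610) = 62.6 m
6: √((100.4)² + (59.9)²) = √(10080.160 + 3588.010) = 116.9 m
7: √((71.3)² + (71.7)²) = √(5083.690 + 5140.890) = 101.1 m
8: √((13.6)² + (-81.4)²) = √(184.960 + 6625.960) = 82.5 m
9: √((158.6)² + (11.1)²) = √(25153.960 + 123.210) = 159.0 m
10: √((1.2)² + (-67.3)²) = √(1.440 + 4529.290) = 67.3 m
11: √((40.9)² + (4.5)²) = √(1672.810 + 20.250) = 41.1 m
Sorted: 11 (41.1 m) < 5 (62.6 m) < 10 (67.3 m) < 8 (82.5 m) < 7 (101.1 m) < …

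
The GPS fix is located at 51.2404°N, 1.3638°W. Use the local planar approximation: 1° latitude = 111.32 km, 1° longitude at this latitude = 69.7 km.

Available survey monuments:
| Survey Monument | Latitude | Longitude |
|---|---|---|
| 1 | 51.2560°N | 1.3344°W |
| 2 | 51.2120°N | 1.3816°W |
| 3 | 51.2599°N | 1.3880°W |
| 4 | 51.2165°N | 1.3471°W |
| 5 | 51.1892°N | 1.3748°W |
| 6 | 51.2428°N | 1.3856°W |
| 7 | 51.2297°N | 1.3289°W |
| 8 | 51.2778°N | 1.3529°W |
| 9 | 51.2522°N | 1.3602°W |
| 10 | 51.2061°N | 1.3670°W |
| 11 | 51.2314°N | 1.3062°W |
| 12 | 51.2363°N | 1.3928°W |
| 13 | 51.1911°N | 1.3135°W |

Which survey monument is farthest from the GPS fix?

13

Distances from 51.2404°N, 1.3638°W:
1: √((0.0156·111.32)² + (0.0294·69.7)²) = √(3.015752 + 4.199139) = 2.6861 km
2: √((-0.0284·111.32)² + (-0.0178·69.7)²) = √(9.995006 + 1.539237) = 3.3962 km
3: √((0.0195·111.32)² + (-0.0242·69.7)²) = √(4.712112 + 2.845092) = 2.7490 km
4: √((-0.0239·111.32)² + (0.0167·69.7)²) = √(7.078516 + 1.354873) = 2.9040 km
5: √((-0.0512·111.32)² + (-0.0110·69.7)²) = √(32.485258 + 0.587829) = 5.7509 km
6: √((0.0024·111.32)² + (-0.0218·69.7)²) = √(0.071379 + 2.308759) = 1.5428 km
7: √((-0.0107·111.32)² + (0.0349·69.7)²) = √(1.418776 + 5.917202) = 2.7085 km
8: √((0.0374·111.32)² + (0.0109·69.7)²) = √(17.333633 + 0.577190) = 4.2321 km
9: √((0.0118·111.32)² + (0.0036·69.7)²) = √(1.725482 + 0.062961) = 1.3373 km
10: √((-0.0343·111.32)² + (-0.0032·69.7)²) = √(14.579232 + 0.049747) = 3.8248 km
11: √((-0.0090·111.32)² + (0.0576·69.7)²) = √(1.003764 + 16.117977) = 4.1378 km
12: √((-0.0041·111.32)² + (-0.0290·69.7)²) = √(0.208312 + 4.085654) = 2.0722 km
13: √((-0.0493·111.32)² + (0.0503·69.7)²) = √(30.118978 + 12.291405) = 6.5123 km
Maximum: 13 at 6.5123 km.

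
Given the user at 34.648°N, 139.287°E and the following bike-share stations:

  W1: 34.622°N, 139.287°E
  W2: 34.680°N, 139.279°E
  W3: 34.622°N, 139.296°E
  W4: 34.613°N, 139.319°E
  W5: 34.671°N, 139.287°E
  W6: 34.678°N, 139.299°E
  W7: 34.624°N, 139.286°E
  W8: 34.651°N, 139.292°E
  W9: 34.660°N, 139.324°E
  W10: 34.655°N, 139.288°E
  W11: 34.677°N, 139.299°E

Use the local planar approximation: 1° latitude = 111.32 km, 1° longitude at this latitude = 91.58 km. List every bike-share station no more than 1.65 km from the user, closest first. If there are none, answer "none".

Distances from 34.648°N, 139.287°E:
W1: √((-0.026·111.32)² + (0.000·91.58)²) = √(8.37709 + 0.00000) = 2.894 km
W2: √((0.032·111.32)² + (-0.008·91.58)²) = √(12.68955 + 0.53676) = 3.637 km
W3: √((-0.026·111.32)² + (0.009·91.58)²) = √(8.37709 + 0.67934) = 3.009 km
W4: √((-0.035·111.32)² + (0.032·91.58)²) = √(15.18037 + 8.58818) = 4.875 km
W5: √((0.023·111.32)² + (0.000·91.58)²) = √(6.55544 + 0.00000) = 2.560 km
W6: √((0.030·111.32)² + (0.012·91.58)²) = √(11.15293 + 1.20771) = 3.516 km
W7: √((-0.024·111.32)² + (-0.001·91.58)²) = √(7.13787 + 0.00839) = 2.673 km
W8: √((0.003·111.32)² + (0.005·91.58)²) = √(0.11153 + 0.20967) = 0.567 km
W9: √((0.012·111.32)² + (0.037·91.58)²) = √(1.78447 + 11.48166) = 3.642 km
W10: √((0.007·111.32)² + (0.001·91.58)²) = √(0.60721 + 0.00839) = 0.785 km
W11: √((0.029·111.32)² + (0.012·91.58)²) = √(10.42179 + 1.20771) = 3.410 km
Threshold 1.65 km: W8 (0.567 km), W10 (0.785 km) are within range.

W8, W10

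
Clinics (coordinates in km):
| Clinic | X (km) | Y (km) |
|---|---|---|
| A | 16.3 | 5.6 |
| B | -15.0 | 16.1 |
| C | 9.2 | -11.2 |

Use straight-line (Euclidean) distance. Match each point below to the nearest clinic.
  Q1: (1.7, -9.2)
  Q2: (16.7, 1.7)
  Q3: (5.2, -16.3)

Q1→C; Q2→A; Q3→C

Q1 at (1.7, -9.2):
  A: √((14.6)² + (14.8)²) = √(213.160 + 219.040) = 20.8 km
  B: √((-16.7)² + (25.3)²) = √(278.890 + 640.090) = 30.3 km
  C: √((7.5)² + (-2.0)²) = √(56.250 + 4.000) = 7.8 km
  → nearest: C (7.8 km)
Q2 at (16.7, 1.7):
  A: √((-0.4)² + (3.9)²) = √(0.160 + 15.210) = 3.9 km
  B: √((-31.7)² + (14.4)²) = √(1004.890 + 207.360) = 34.8 km
  C: √((-7.5)² + (-12.9)²) = √(56.250 + 166.410) = 14.9 km
  → nearest: A (3.9 km)
Q3 at (5.2, -16.3):
  A: √((11.1)² + (21.9)²) = √(123.210 + 479.610) = 24.6 km
  B: √((-20.2)² + (32.4)²) = √(408.040 + 1049.760) = 38.2 km
  C: √((4.0)² + (5.1)²) = √(16.000 + 26.010) = 6.5 km
  → nearest: C (6.5 km)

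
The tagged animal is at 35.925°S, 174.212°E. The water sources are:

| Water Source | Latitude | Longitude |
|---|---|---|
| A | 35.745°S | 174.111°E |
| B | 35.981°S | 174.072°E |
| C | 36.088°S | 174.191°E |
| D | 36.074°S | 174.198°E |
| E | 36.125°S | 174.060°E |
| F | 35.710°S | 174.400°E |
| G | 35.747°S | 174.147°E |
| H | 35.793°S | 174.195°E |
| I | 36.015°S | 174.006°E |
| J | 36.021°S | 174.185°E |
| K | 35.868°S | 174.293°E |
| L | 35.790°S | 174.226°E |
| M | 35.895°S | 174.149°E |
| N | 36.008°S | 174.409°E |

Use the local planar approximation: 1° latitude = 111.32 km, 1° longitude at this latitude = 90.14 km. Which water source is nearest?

M

Distances from 35.925°S, 174.212°E:
A: √((0.180·111.32)² + (-0.101·90.14)²) = √(401.50541 + 82.88537) = 22.009 km
B: √((-0.056·111.32)² + (-0.140·90.14)²) = √(38.86176 + 159.25430) = 14.075 km
C: √((-0.163·111.32)² + (-0.021·90.14)²) = √(329.24683 + 3.58322) = 18.244 km
D: √((-0.149·111.32)² + (-0.014·90.14)²) = √(275.11795 + 1.59254) = 16.635 km
E: √((-0.200·111.32)² + (-0.152·90.14)²) = √(495.68570 + 187.72507) = 26.142 km
F: √((0.215·111.32)² + (0.188·90.14)²) = √(572.82678 + 287.17776) = 29.326 km
G: √((0.178·111.32)² + (-0.065·90.14)²) = √(392.63264 + 34.32905) = 20.663 km
H: √((0.132·111.32)² + (-0.017·90.14)²) = √(215.92069 + 2.34819) = 14.774 km
I: √((-0.090·111.32)² + (-0.206·90.14)²) = √(100.37635 + 344.80182) = 21.099 km
J: √((-0.096·111.32)² + (-0.027·90.14)²) = √(114.20598 + 5.92329) = 10.960 km
K: √((0.057·111.32)² + (0.081·90.14)²) = √(40.26207 + 53.30957) = 9.673 km
L: √((0.135·111.32)² + (0.014·90.14)²) = √(225.84680 + 1.59254) = 15.081 km
M: √((0.030·111.32)² + (-0.063·90.14)²) = √(11.15293 + 32.24900) = 6.588 km
N: √((-0.083·111.32)² + (0.197·90.14)²) = √(85.36947 + 315.33165) = 20.018 km
Minimum: M at 6.588 km.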